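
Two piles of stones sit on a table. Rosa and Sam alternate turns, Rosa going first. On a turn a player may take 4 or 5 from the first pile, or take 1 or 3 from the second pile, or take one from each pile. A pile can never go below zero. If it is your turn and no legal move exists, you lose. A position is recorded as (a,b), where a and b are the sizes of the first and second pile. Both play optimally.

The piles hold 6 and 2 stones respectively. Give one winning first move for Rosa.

Move to (2,2).

Compute win/loss labels from the base case upward. A position with no move is L. Any other position is W if it can reach an L in one move, else L.
No move ever increases a pile, so every position that can arise here has a ≤ 6 and b ≤ 2; it is enough to label the cells with 0 ≤ a ≤ 6 and 0 ≤ b ≤ 2.
Every move lowers a or b (never raises either), so fill the grid row by row in increasing a, and left to right within a row: each cell's successors are then already labelled.
      b=0  b=1  b=2
a=0:    L    W    L
a=1:    L    W    L
a=2:    L    W    L
a=3:    L    W    L
a=4:    W    W    W
a=5:    W    L    W
a=6:    W    L    W
Cells with no legal move (terminal, hence L): (0,0), (1,0), (2,0), (3,0).
The remaining L cells, each justified by listing all of its moves:
(0,2): only reaches (0,1)(W), which is W → L
(1,2): only reaches (1,1)(W), (0,1)(W), all W → L
(2,2): only reaches (2,1)(W), (1,1)(W), all W → L
(3,2): only reaches (3,1)(W), (2,1)(W), all W → L
(5,1): only reaches (1,1)(W), (0,1)(W), (5,0)(W), (4,0)(W), all W → L
(6,1): only reaches (2,1)(W), (1,1)(W), (6,0)(W), (5,0)(W), all W → L
Every other cell has at least one move into one of the L cells above, so it is W.
From (6,2), the L positions reachable in one move are: (2,2), (1,2), (6,1), (5,1). Any move reaching one of these is winning.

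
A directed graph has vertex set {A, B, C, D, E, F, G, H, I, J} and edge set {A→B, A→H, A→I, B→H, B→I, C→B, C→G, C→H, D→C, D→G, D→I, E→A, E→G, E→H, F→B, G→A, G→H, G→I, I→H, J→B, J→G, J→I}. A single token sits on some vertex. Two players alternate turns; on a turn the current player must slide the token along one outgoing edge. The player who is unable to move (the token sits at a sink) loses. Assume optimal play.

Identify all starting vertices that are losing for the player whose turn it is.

D, F, H, J

Build the W/L table. Terminal = L. A non-terminal position is W if it has a move to some L; otherwise it is L.
Every edge goes from a vertex to one that appears earlier in the order H, I, B, A, G, C, D, E, F, J, so processing vertices in that order labels each vertex after all of its successors.
H: no outgoing edge → L
I: W (go to H, an L position)
B: W (go to H, an L position)
A: W (go to H, an L position)
G: W (go to H, an L position)
C: W (go to H, an L position)
D: L (options C(W), G(W), I(W) are all W)
E: W (go to H, an L position)
F: L (sole option B(W) is W)
J: L (options G(W), B(W), I(W) are all W)
Reading off the rows marked L gives the requested list; there are 4 such vertices.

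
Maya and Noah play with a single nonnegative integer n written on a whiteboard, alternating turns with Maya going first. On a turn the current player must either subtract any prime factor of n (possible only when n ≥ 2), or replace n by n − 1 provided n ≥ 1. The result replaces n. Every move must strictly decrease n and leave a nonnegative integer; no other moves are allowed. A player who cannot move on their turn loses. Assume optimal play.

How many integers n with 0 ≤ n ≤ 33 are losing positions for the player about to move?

Build the W/L table. Terminal = L. A non-terminal position is W if it has a move to some L; otherwise it is L.
n=0: no move → L
n=1: can move to 0, which is L ⇒ W
n=2: can move to 0, which is L ⇒ W
n=3: can move to 0, which is L ⇒ W
n=4: moves to 2(W), 3(W); every one is W ⇒ L
n=5: can move to 0, which is L ⇒ W
n=6: can move to 4, which is L ⇒ W
n=7: can move to 0, which is L ⇒ W
n=8: moves to 6(W), 7(W); every one is W ⇒ L
n=9: can move to 8, which is L ⇒ W
n=10: can move to 8, which is L ⇒ W
n=11: can move to 0, which is L ⇒ W
n=12: moves to 9(W), 10(W), 11(W); every one is W ⇒ L
n=13: can move to 0, which is L ⇒ W
n=14: can move to 12, which is L ⇒ W
n=15: can move to 12, which is L ⇒ W
n=16: moves to 14(W), 15(W); every one is W ⇒ L
n=17: can move to 0, which is L ⇒ W
n=18: can move to 16, which is L ⇒ W
n=19: can move to 0, which is L ⇒ W
n=20: moves to 15(W), 18(W), 19(W); every one is W ⇒ L
n=21: can move to 20, which is L ⇒ W
n=22: can move to 20, which is L ⇒ W
n=23: can move to 0, which is L ⇒ W
n=24: moves to 21(W), 22(W), 23(W); every one is W ⇒ L
n=25: can move to 20, which is L ⇒ W
n=26: can move to 24, which is L ⇒ W
n=27: can move to 24, which is L ⇒ W
n=28: moves to 21(W), 26(W), 27(W); every one is W ⇒ L
n=29: can move to 0, which is L ⇒ W
n=30: can move to 28, which is L ⇒ W
n=31: can move to 0, which is L ⇒ W
n=32: moves to 30(W), 31(W); every one is W ⇒ L
n=33: can move to 32, which is L ⇒ W
L entries with 0 ≤ n ≤ 33: n = 0, 4, 8, 12, 16, 20, 24, 28, 32; that makes 9.

9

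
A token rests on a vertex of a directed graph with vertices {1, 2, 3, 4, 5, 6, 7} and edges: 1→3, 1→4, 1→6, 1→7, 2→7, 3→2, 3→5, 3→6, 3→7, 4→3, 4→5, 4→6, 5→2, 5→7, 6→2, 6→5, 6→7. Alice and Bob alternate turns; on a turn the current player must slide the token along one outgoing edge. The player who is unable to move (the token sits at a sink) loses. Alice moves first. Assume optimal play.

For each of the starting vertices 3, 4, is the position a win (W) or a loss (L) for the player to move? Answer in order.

3: W, 4: L

Build the W/L table. Terminal = L. A non-terminal position is W if it has a move to some L; otherwise it is L.
Every edge goes from a vertex to one that appears earlier in the order 7, 2, 5, 6, 3, 4, 1, so processing vertices in that order labels each vertex after all of its successors.
7: no outgoing edge → L
2: W (go to 7, an L position)
5: W (go to 7, an L position)
6: W (go to 7, an L position)
3: W (go to 7, an L position)
4: L (options 3(W), 6(W), 5(W) are all W)
1: W (go to 4, an L position)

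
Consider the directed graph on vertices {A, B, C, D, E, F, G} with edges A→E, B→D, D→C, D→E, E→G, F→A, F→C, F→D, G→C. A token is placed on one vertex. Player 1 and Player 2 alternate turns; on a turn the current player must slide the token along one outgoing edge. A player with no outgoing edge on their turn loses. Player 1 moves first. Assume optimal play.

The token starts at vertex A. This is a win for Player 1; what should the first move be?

Move to E.

Compute win/loss labels from the base case upward. A position with no move is L. Any other position is W if it can reach an L in one move, else L.
Every edge goes from a vertex to one that appears earlier in the order C, G, E, D, A, F, B, so processing vertices in that order labels each vertex after all of its successors.
C: no outgoing edge → L
G: reaches L-position C → W
E: only reaches G(W), which is W → L
D: reaches L-position E → W
A: reaches L-position E → W
F: reaches L-position C → W
B: only reaches D(W), which is W → L
From A, the L positions reachable in one move are: E.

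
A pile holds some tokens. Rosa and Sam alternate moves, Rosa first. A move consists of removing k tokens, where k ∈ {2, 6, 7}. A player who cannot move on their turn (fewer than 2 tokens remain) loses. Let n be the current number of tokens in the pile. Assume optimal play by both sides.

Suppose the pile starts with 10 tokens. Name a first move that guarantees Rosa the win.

Work bottom-up. With no move the player to move loses. Otherwise the position is W if at least one move leads to an L position for the opponent, and L if every move leads to a W.
n=0: no move → L
n=1: no move → L
n=2: →0(L), so W
n=3: →1(L), so W
n=4: →2(W) only, which is W, so L
n=5: →3(W) only, which is W, so L
n=6: →4(L), so W
n=7: →5(L), so W
n=8: →1(L), so W
n=9: →7(W), 3(W), 2(W) — all W, so L
n=10: →4(L), so W
From 10, the L positions reachable in one move are: 4.

Remove 6, leaving 4.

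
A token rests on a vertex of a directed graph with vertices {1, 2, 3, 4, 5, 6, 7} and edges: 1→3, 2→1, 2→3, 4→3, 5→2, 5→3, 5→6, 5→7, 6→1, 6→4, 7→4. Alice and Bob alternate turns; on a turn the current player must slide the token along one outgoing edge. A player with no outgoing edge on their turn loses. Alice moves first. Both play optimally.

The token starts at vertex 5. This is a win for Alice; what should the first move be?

Classify positions by backward induction: terminal positions (no move available) are L. From any other position, the mover wins iff some move reaches an L.
Every edge goes from a vertex to one that appears earlier in the order 3, 1, 2, 4, 7, 6, 5, so processing vertices in that order labels each vertex after all of its successors.
3: no outgoing edge → L
1: W (go to 3, an L position)
2: W (go to 3, an L position)
4: W (go to 3, an L position)
7: L (sole option 4(W) is W)
6: L (options 4(W), 1(W) are all W)
5: W (go to 6, an L position)
From 5, the L positions reachable in one move are: 6, 7, 3. Any move reaching one of these is winning.

Move to 6.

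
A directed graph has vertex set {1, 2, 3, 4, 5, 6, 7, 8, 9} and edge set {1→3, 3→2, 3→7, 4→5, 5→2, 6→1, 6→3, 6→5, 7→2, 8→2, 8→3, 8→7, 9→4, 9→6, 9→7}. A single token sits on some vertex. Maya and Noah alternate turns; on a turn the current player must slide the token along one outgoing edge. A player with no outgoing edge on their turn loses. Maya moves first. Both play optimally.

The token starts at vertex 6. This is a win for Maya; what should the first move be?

Label each position W (a win for the player to move) or L (a loss). A position with no legal move is L; any other position is W exactly when some move reaches an L, and L when every move reaches a W.
Every edge goes from a vertex to one that appears earlier in the order 2, 7, 3, 8, 1, 5, 4, 6, 9, so processing vertices in that order labels each vertex after all of its successors.
2: no outgoing edge → L
7: →2(L), so W
3: →2(L), so W
8: →2(L), so W
1: →3(W) only, which is W, so L
5: →2(L), so W
4: →5(W) only, which is W, so L
6: →1(L), so W
9: →4(L), so W
From 6, the L positions reachable in one move are: 1.

Move to 1.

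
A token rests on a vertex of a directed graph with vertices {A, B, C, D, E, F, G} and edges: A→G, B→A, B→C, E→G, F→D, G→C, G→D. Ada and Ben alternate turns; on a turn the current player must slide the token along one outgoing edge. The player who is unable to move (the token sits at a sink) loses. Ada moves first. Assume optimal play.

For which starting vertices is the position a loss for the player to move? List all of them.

A, C, D, E

Use the standard recursion: the mover loses at a terminal position; elsewhere, the mover wins exactly when some move hands the opponent an L position.
Every edge goes from a vertex to one that appears earlier in the order D, C, G, A, F, E, B, so processing vertices in that order labels each vertex after all of its successors.
D: no outgoing edge → L
C: no outgoing edge → L
G: reaches L-position C → W
A: only reaches G(W), which is W → L
F: reaches L-position D → W
E: only reaches G(W), which is W → L
B: reaches L-position A → W
Reading off the rows marked L gives the requested list; there are 4 such vertices.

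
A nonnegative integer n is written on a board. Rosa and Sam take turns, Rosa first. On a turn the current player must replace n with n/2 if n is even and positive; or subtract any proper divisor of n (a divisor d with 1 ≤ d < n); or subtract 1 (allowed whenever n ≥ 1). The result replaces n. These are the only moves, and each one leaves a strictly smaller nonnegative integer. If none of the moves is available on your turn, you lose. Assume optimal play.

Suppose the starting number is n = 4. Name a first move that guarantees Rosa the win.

Use the standard recursion: the mover loses at a terminal position; elsewhere, the mover wins exactly when some move hands the opponent an L position.
n=0: no move → L
n=1: can move to 0, which is L ⇒ W
n=2: the only move is to 1(W), a W ⇒ L
n=3: can move to 2, which is L ⇒ W
n=4: can move to 2, which is L ⇒ W
From 4, the L positions reachable in one move are: 2.

Move to 2.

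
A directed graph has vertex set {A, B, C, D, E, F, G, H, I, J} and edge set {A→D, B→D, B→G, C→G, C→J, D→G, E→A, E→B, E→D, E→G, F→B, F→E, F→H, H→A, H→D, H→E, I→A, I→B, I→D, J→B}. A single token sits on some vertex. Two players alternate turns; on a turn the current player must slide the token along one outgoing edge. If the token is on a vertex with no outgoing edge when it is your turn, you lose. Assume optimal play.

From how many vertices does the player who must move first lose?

Label each position W (a win for the player to move) or L (a loss). A position with no legal move is L; any other position is W exactly when some move reaches an L, and L when every move reaches a W.
Every edge goes from a vertex to one that appears earlier in the order G, D, B, A, I, E, H, J, C, F, so processing vertices in that order labels each vertex after all of its successors.
G: no outgoing edge → L
D: →G(L), so W
B: →G(L), so W
A: →D(W) only, which is W, so L
I: →A(L), so W
E: →A(L), so W
H: →A(L), so W
J: →B(W) only, which is W, so L
C: →J(L), so W
F: →H(W), E(W), B(W) — all W, so L
The L vertices are A, F, G, J; that is 4 in all.

4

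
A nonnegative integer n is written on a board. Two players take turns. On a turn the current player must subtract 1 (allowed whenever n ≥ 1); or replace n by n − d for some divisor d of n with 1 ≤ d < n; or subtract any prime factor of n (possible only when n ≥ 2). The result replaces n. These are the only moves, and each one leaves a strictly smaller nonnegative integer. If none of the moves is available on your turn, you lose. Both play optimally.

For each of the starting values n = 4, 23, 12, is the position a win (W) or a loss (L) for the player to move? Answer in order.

Work bottom-up. With no move the player to move loses. Otherwise the position is W if at least one move leads to an L position for the opponent, and L if every move leads to a W.
n=0: no move → L
n=1: W (go to 0, an L position)
n=2: W (go to 0, an L position)
n=3: W (go to 0, an L position)
n=4: L (options 2(W), 3(W) are all W)
n=5: W (go to 0, an L position)
n=6: W (go to 4, an L position)
n=7: W (go to 0, an L position)
n=8: W (go to 4, an L position)
n=9: L (options 6(W), 8(W) are all W)
n=10: W (go to 9, an L position)
n=11: W (go to 0, an L position)
n=12: W (go to 9, an L position)
n=13: W (go to 0, an L position)
n=14: L (options 7(W), 12(W), 13(W) are all W)
n=15: W (go to 14, an L position)
n=16: W (go to 14, an L position)
n=17: W (go to 0, an L position)
n=18: W (go to 9, an L position)
n=19: W (go to 0, an L position)
n=20: L (options 10(W), 15(W), 16(W), 18(W), 19(W) are all W)
n=21: W (go to 14, an L position)
n=22: W (go to 20, an L position)
n=23: W (go to 0, an L position)

4: L, 23: W, 12: W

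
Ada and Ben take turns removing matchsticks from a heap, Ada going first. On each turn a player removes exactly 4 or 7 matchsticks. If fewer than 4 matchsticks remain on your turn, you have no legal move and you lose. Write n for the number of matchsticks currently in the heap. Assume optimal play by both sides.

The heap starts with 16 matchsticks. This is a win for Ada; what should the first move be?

Build the W/L table. Terminal = L. A non-terminal position is W if it has a move to some L; otherwise it is L.
n=0: no move → L
n=1: no move → L
n=2: no move → L
n=3: no move → L
n=4: →0(L), so W
n=5: →1(L), so W
n=6: →2(L), so W
n=7: →3(L), so W
n=8: →1(L), so W
n=9: →2(L), so W
n=10: →3(L), so W
n=11: →7(W), 4(W) — all W, so L
n=12: →8(W), 5(W) — all W, so L
n=13: →9(W), 6(W) — all W, so L
n=14: →10(W), 7(W) — all W, so L
n=15: →11(L), so W
n=16: →12(L), so W
From 16, the L positions reachable in one move are: 12.

Remove 4, leaving 12.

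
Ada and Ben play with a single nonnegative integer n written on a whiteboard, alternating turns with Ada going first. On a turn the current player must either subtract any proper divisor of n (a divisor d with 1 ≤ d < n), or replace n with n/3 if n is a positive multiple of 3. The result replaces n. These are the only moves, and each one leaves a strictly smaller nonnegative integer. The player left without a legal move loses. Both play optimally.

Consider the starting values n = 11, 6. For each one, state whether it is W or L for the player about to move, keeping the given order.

Positions with no move are L. A position that does have a move is losing for the player to move precisely when every available move leads to a winning position for the opponent. Fill in the labels:
n=0: no move → L
n=1: no move → L
n=2: W (go to 1, an L position)
n=3: W (go to 1, an L position)
n=4: L (options 2(W), 3(W) are all W)
n=5: W (go to 4, an L position)
n=6: W (go to 4, an L position)
n=7: L (sole option 6(W) is W)
n=8: W (go to 4, an L position)
n=9: L (options 3(W), 6(W), 8(W) are all W)
n=10: W (go to 9, an L position)
n=11: L (sole option 10(W) is W)

11: L, 6: W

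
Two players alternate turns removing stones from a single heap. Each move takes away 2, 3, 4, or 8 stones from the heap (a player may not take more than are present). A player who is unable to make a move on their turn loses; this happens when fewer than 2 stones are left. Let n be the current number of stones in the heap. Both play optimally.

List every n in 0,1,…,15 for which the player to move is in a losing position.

0, 1, 6, 7, 12, 13

Use the standard recursion: the mover loses at a terminal position; elsewhere, the mover wins exactly when some move hands the opponent an L position.
n=0: no move → L
n=1: no move → L
n=2: can move to 0, which is L ⇒ W
n=3: can move to 1, which is L ⇒ W
n=4: can move to 1, which is L ⇒ W
n=5: can move to 1, which is L ⇒ W
n=6: moves to 4(W), 3(W), 2(W); every one is W ⇒ L
n=7: moves to 5(W), 4(W), 3(W); every one is W ⇒ L
n=8: can move to 6, which is L ⇒ W
n=9: can move to 7, which is L ⇒ W
n=10: can move to 7, which is L ⇒ W
n=11: can move to 7, which is L ⇒ W
n=12: moves to 10(W), 9(W), 8(W), 4(W); every one is W ⇒ L
n=13: moves to 11(W), 10(W), 9(W), 5(W); every one is W ⇒ L
n=14: can move to 12, which is L ⇒ W
n=15: can move to 13, which is L ⇒ W
Reading off the rows marked L gives the requested list; there are 6 such values of n.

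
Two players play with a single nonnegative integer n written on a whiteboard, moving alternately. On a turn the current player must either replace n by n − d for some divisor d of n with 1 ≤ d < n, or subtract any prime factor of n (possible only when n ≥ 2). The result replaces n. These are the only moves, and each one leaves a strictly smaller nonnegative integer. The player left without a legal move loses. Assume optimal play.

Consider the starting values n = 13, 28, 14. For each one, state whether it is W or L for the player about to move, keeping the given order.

13: W, 28: W, 14: L

Positions with no move are L. A position that does have a move is losing for the player to move precisely when every available move leads to a winning position for the opponent. Fill in the labels:
n=0: no move → L
n=1: no move → L
n=2: reaches L-position 0 → W
n=3: reaches L-position 0 → W
n=4: only reaches 2(W), 3(W), all W → L
n=5: reaches L-position 0 → W
n=6: reaches L-position 4 → W
n=7: reaches L-position 0 → W
n=8: reaches L-position 4 → W
n=9: only reaches 6(W), 8(W), all W → L
n=10: reaches L-position 9 → W
n=11: reaches L-position 0 → W
n=12: reaches L-position 9 → W
n=13: reaches L-position 0 → W
n=14: only reaches 7(W), 12(W), 13(W), all W → L
n=15: reaches L-position 14 → W
n=16: reaches L-position 14 → W
n=17: reaches L-position 0 → W
n=18: reaches L-position 9 → W
n=19: reaches L-position 0 → W
n=20: only reaches 10(W), 15(W), 16(W), 18(W), 19(W), all W → L
n=21: reaches L-position 14 → W
n=22: reaches L-position 20 → W
n=23: reaches L-position 0 → W
n=24: reaches L-position 20 → W
n=25: reaches L-position 20 → W
n=26: only reaches 13(W), 24(W), 25(W), all W → L
n=27: reaches L-position 26 → W
n=28: reaches L-position 14 → W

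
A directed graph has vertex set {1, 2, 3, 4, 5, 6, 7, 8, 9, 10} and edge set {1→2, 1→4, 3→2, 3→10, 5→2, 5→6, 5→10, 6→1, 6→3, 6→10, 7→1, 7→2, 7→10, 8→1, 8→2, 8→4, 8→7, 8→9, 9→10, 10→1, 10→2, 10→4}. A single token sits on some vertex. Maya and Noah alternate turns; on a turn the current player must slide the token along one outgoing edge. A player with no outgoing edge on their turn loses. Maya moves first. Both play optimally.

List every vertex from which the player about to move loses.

Positions with no move are L. A position that does have a move is losing for the player to move precisely when every available move leads to a winning position for the opponent. Fill in the labels:
Every edge goes from a vertex to one that appears earlier in the order 4, 2, 1, 10, 7, 3, 9, 6, 5, 8, so processing vertices in that order labels each vertex after all of its successors.
4: no outgoing edge → L
2: no outgoing edge → L
1: can move to 2, which is L ⇒ W
10: can move to 2, which is L ⇒ W
7: can move to 2, which is L ⇒ W
3: can move to 2, which is L ⇒ W
9: the only move is to 10(W), a W ⇒ L
6: moves to 3(W), 10(W), 1(W); every one is W ⇒ L
5: can move to 6, which is L ⇒ W
8: can move to 9, which is L ⇒ W
The losing starting vertices are exactly the entries labelled L in this table (4 of them).

2, 4, 6, 9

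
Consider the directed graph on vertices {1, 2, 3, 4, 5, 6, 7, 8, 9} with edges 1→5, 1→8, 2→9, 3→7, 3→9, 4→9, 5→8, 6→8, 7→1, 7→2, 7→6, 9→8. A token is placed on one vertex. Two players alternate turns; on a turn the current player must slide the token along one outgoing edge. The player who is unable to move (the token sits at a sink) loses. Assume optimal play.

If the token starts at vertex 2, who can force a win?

Classify positions by backward induction: terminal positions (no move available) are L. From any other position, the mover wins iff some move reaches an L.
Every edge goes from a vertex to one that appears earlier in the order 8, 6, 9, 2, 5, 1, 7, 4, 3, so processing vertices in that order labels each vertex after all of its successors.
8: no outgoing edge → L
6: can move to 8, which is L ⇒ W
9: can move to 8, which is L ⇒ W
2: the only move is to 9(W), a W ⇒ L
5: can move to 8, which is L ⇒ W
1: can move to 8, which is L ⇒ W
7: can move to 2, which is L ⇒ W
4: the only move is to 9(W), a W ⇒ L
3: moves to 7(W), 9(W); every one is W ⇒ L
Every move from 2 reaches a W position, so the mover loses.

The second player wins.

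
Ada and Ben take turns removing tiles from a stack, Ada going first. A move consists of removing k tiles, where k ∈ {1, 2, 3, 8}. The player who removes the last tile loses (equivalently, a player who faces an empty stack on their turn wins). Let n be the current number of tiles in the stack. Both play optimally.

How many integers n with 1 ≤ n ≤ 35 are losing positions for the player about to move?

Use the standard recursion: the mover wins at a terminal position; elsewhere, the mover wins exactly when some move hands the opponent an L position.
n=0: no move; the opponent has just taken the last tile and therefore loses → W
n=1: L (sole option 0(W) is W)
n=2: W (go to 1, an L position)
n=3: W (go to 1, an L position)
n=4: W (go to 1, an L position)
n=5: L (options 4(W), 3(W), 2(W) are all W)
n=6: W (go to 5, an L position)
n=7: W (go to 5, an L position)
n=8: W (go to 5, an L position)
n=9: W (go to 1, an L position)
n=10: L (options 9(W), 8(W), 7(W), 2(W) are all W)
n=11: W (go to 10, an L position)
n=12: W (go to 10, an L position)
n=13: W (go to 10, an L position)
n=14: L (options 13(W), 12(W), 11(W), 6(W) are all W)
n=15: W (go to 14, an L position)
n=16: W (go to 14, an L position)
n=17: W (go to 14, an L position)
n=18: W (go to 10, an L position)
n=19: L (options 18(W), 17(W), 16(W), 11(W) are all W)
n=20: W (go to 19, an L position)
n=21: W (go to 19, an L position)
n=22: W (go to 19, an L position)
n=23: L (options 22(W), 21(W), 20(W), 15(W) are all W)
n=24: W (go to 23, an L position)
n=25: W (go to 23, an L position)
n=26: W (go to 23, an L position)
n=27: W (go to 19, an L position)
n=28: L (options 27(W), 26(W), 25(W), 20(W) are all W)
n=29: W (go to 28, an L position)
n=30: W (go to 28, an L position)
n=31: W (go to 28, an L position)
n=32: L (options 31(W), 30(W), 29(W), 24(W) are all W)
n=33: W (go to 32, an L position)
n=34: W (go to 32, an L position)
n=35: W (go to 32, an L position)
L entries with 1 ≤ n ≤ 35 (the range starts at n=1): n = 1, 5, 10, 14, 19, 23, 28, 32; that makes 8.

8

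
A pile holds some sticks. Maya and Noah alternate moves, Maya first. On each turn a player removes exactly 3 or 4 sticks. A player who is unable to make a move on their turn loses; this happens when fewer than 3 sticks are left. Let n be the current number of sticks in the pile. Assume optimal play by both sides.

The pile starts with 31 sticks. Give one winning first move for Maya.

Positions with no move are L. A position that does have a move is losing for the player to move precisely when every available move leads to a winning position for the opponent. Fill in the labels:
n=0: no move → L
n=1: no move → L
n=2: no move → L
n=3: W (go to 0, an L position)
n=4: W (go to 1, an L position)
n=5: W (go to 2, an L position)
n=6: W (go to 2, an L position)
n=7: L (options 4(W), 3(W) are all W)
n=8: L (options 5(W), 4(W) are all W)
n=9: L (options 6(W), 5(W) are all W)
n=10: W (go to 7, an L position)
n=11: W (go to 8, an L position)
n=12: W (go to 9, an L position)
n=13: W (go to 9, an L position)
n=14: L (options 11(W), 10(W) are all W)
n=15: L (options 12(W), 11(W) are all W)
n=16: L (options 13(W), 12(W) are all W)
n=17: W (go to 14, an L position)
n=18: W (go to 15, an L position)
n=19: W (go to 16, an L position)
n=20: W (go to 16, an L position)
n=21: L (options 18(W), 17(W) are all W)
n=22: L (options 19(W), 18(W) are all W)
n=23: L (options 20(W), 19(W) are all W)
n=24: W (go to 21, an L position)
n=25: W (go to 22, an L position)
n=26: W (go to 23, an L position)
n=27: W (go to 23, an L position)
n=28: L (options 25(W), 24(W) are all W)
n=29: L (options 26(W), 25(W) are all W)
n=30: L (options 27(W), 26(W) are all W)
n=31: W (go to 28, an L position)
From 31, the L positions reachable in one move are: 28.

Remove 3, leaving 28.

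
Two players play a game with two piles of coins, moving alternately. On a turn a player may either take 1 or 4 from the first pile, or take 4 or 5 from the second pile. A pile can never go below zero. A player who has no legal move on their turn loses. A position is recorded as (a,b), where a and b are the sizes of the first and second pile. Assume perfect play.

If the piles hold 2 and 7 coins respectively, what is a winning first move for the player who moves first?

Move to (1,7).

Work bottom-up. With no move the player to move loses. Otherwise the position is W if at least one move leads to an L position for the opponent, and L if every move leads to a W.
No move ever increases a pile, so every position that can arise here has a ≤ 2 and b ≤ 7; it is enough to label the cells with 0 ≤ a ≤ 2 and 0 ≤ b ≤ 7.
Every move lowers a or b (never raises either), so fill the grid row by row in increasing a, and left to right within a row: each cell's successors are then already labelled.
      b=0  b=1  b=2  b=3  b=4  b=5  b=6  b=7
a=0:    L    L    L    L    W    W    W    W
a=1:    W    W    W    W    L    L    L    L
a=2:    L    L    L    L    W    W    W    W
Cells with no legal move (terminal, hence L): (0,0), (0,1), (0,2), (0,3).
The remaining L cells, each justified by listing all of its moves:
(1,4): →(0,4)(W), (1,0)(W) — all W, so L
(1,5): →(0,5)(W), (1,1)(W), (1,0)(W) — all W, so L
(1,6): →(0,6)(W), (1,2)(W), (1,1)(W) — all W, so L
(1,7): →(0,7)(W), (1,3)(W), (1,2)(W) — all W, so L
(2,0): →(1,0)(W) only, which is W, so L
(2,1): →(1,1)(W) only, which is W, so L
(2,2): →(1,2)(W) only, which is W, so L
(2,3): →(1,3)(W) only, which is W, so L
Every other cell has at least one move into one of the L cells above, so it is W.
From (2,7), the L positions reachable in one move are: (1,7), (2,3), (2,2). Any move reaching one of these is winning.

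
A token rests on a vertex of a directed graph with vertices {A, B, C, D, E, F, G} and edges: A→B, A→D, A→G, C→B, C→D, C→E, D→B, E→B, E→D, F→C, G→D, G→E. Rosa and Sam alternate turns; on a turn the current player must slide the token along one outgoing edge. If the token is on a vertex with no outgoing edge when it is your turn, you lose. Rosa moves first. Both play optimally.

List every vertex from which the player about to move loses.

Compute win/loss labels from the base case upward. A position with no move is L. Any other position is W if it can reach an L in one move, else L.
Every edge goes from a vertex to one that appears earlier in the order B, D, E, C, G, A, F, so processing vertices in that order labels each vertex after all of its successors.
B: no outgoing edge → L
D: reaches L-position B → W
E: reaches L-position B → W
C: reaches L-position B → W
G: only reaches E(W), D(W), all W → L
A: reaches L-position G → W
F: only reaches C(W), which is W → L
Reading off the rows marked L gives the requested list; there are 3 such vertices.

B, F, G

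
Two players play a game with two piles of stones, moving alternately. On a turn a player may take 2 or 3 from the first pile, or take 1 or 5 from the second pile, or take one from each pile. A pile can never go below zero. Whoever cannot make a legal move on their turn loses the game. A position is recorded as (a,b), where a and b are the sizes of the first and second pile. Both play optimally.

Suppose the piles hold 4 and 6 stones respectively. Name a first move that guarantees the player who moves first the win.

Move to (1,6).

Label each position W (a win for the player to move) or L (a loss). A position with no legal move is L; any other position is W exactly when some move reaches an L, and L when every move reaches a W.
No move ever increases a pile, so every position that can arise here has a ≤ 4 and b ≤ 6; it is enough to label the cells with 0 ≤ a ≤ 4 and 0 ≤ b ≤ 6.
Every move lowers a or b (never raises either), so fill the grid row by row in increasing a, and left to right within a row: each cell's successors are then already labelled.
      b=0  b=1  b=2  b=3  b=4  b=5  b=6
a=0:    L    W    L    W    L    W    L
a=1:    L    W    L    W    L    W    L
a=2:    W    W    W    W    W    W    W
a=3:    W    L    W    L    W    L    W
a=4:    W    L    W    L    W    L    W
Cells with no legal move (terminal, hence L): (0,0), (1,0).
The remaining L cells, each justified by listing all of its moves:
(0,2): →(0,1)(W) only, which is W, so L
(0,4): →(0,3)(W) only, which is W, so L
(0,6): →(0,5)(W), (0,1)(W) — all W, so L
(1,2): →(1,1)(W), (0,1)(W) — all W, so L
(1,4): →(1,3)(W), (0,3)(W) — all W, so L
(1,6): →(1,5)(W), (1,1)(W), (0,5)(W) — all W, so L
(3,1): →(1,1)(W), (0,1)(W), (3,0)(W), (2,0)(W) — all W, so L
(3,3): →(1,3)(W), (0,3)(W), (3,2)(W), (2,2)(W) — all W, so L
(3,5): →(1,5)(W), (0,5)(W), (3,4)(W), (3,0)(W), (2,4)(W) — all W, so L
(4,1): →(2,1)(W), (1,1)(W), (4,0)(W), (3,0)(W) — all W, so L
(4,3): →(2,3)(W), (1,3)(W), (4,2)(W), (3,2)(W) — all W, so L
(4,5): →(2,5)(W), (1,5)(W), (4,4)(W), (4,0)(W), (3,4)(W) — all W, so L
Every other cell has at least one move into one of the L cells above, so it is W.
From (4,6), the L positions reachable in one move are: (1,6), (4,5), (4,1), (3,5). Any move reaching one of these is winning.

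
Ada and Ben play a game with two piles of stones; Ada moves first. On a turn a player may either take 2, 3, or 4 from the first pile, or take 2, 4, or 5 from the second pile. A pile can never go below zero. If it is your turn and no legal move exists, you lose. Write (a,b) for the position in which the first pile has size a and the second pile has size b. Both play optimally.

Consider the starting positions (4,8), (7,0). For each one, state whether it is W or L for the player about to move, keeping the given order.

Work bottom-up. With no move the player to move loses. Otherwise the position is W if at least one move leads to an L position for the opponent, and L if every move leads to a W.
No move ever increases a pile, so every position that can arise here has a ≤ 7 and b ≤ 8; it is enough to label the cells with 0 ≤ a ≤ 7 and 0 ≤ b ≤ 8.
Every move lowers a or b (never raises either), so fill the grid row by row in increasing a, and left to right within a row: each cell's successors are then already labelled.
      b=0  b=1  b=2  b=3  b=4  b=5  b=6  b=7  b=8
a=0:    L    L    W    W    W    W    W    L    L
a=1:    L    L    W    W    W    W    W    L    L
a=2:    W    W    L    L    W    W    W    W    W
a=3:    W    W    L    L    W    W    W    W    W
a=4:    W    W    W    W    L    L    W    W    W
a=5:    W    W    W    W    L    L    W    W    W
a=6:    L    L    W    W    W    W    W    L    L
a=7:    L    L    W    W    W    W    W    L    L
Cells with no legal move (terminal, hence L): (0,0), (0,1), (1,0), (1,1).
The remaining L cells, each justified by listing all of its moves:
(0,7): L (options (0,5)(W), (0,3)(W), (0,2)(W) are all W)
(0,8): L (options (0,6)(W), (0,4)(W), (0,3)(W) are all W)
(1,7): L (options (1,5)(W), (1,3)(W), (1,2)(W) are all W)
(1,8): L (options (1,6)(W), (1,4)(W), (1,3)(W) are all W)
(2,2): L (options (0,2)(W), (2,0)(W) are all W)
(2,3): L (options (0,3)(W), (2,1)(W) are all W)
(3,2): L (options (1,2)(W), (0,2)(W), (3,0)(W) are all W)
(3,3): L (options (1,3)(W), (0,3)(W), (3,1)(W) are all W)
(4,4): L (options (2,4)(W), (1,4)(W), (0,4)(W), (4,2)(W), (4,0)(W) are all W)
(4,5): L (options (2,5)(W), (1,5)(W), (0,5)(W), (4,3)(W), (4,1)(W), (4,0)(W) are all W)
(5,4): L (options (3,4)(W), (2,4)(W), (1,4)(W), (5,2)(W), (5,0)(W) are all W)
(5,5): L (options (3,5)(W), (2,5)(W), (1,5)(W), (5,3)(W), (5,1)(W), (5,0)(W) are all W)
(6,0): L (options (4,0)(W), (3,0)(W), (2,0)(W) are all W)
(6,1): L (options (4,1)(W), (3,1)(W), (2,1)(W) are all W)
(6,7): L (options (4,7)(W), (3,7)(W), (2,7)(W), (6,5)(W), (6,3)(W), (6,2)(W) are all W)
(6,8): L (options (4,8)(W), (3,8)(W), (2,8)(W), (6,6)(W), (6,4)(W), (6,3)(W) are all W)
(7,0): L (options (5,0)(W), (4,0)(W), (3,0)(W) are all W)
(7,1): L (options (5,1)(W), (4,1)(W), (3,1)(W) are all W)
(7,7): L (options (5,7)(W), (4,7)(W), (3,7)(W), (7,5)(W), (7,3)(W), (7,2)(W) are all W)
(7,8): L (options (5,8)(W), (4,8)(W), (3,8)(W), (7,6)(W), (7,4)(W), (7,3)(W) are all W)
Every other cell has at least one move into one of the L cells above, so it is W.
(4,8): the move to (1,8) reaches an L cell, so W
(7,0): one of the L cells justified above, so L

(4,8): W, (7,0): L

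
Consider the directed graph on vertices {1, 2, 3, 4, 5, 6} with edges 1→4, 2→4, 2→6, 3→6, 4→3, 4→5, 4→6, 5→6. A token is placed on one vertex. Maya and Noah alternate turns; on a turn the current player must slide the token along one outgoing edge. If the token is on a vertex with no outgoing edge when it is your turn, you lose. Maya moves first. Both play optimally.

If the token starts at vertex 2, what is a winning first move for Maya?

Move to 6.

Compute win/loss labels from the base case upward. A position with no move is L. Any other position is W if it can reach an L in one move, else L.
Every edge goes from a vertex to one that appears earlier in the order 6, 3, 5, 4, 1, 2, so processing vertices in that order labels each vertex after all of its successors.
6: no outgoing edge → L
3: reaches L-position 6 → W
5: reaches L-position 6 → W
4: reaches L-position 6 → W
1: only reaches 4(W), which is W → L
2: reaches L-position 6 → W
From 2, the L positions reachable in one move are: 6.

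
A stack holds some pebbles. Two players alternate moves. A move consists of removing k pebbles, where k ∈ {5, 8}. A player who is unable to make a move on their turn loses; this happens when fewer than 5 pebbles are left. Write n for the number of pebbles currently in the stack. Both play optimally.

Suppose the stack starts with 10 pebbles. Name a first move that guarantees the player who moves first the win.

Use the standard recursion: the mover loses at a terminal position; elsewhere, the mover wins exactly when some move hands the opponent an L position.
n=0: no move → L
n=1: no move → L
n=2: no move → L
n=3: no move → L
n=4: no move → L
n=5: W (go to 0, an L position)
n=6: W (go to 1, an L position)
n=7: W (go to 2, an L position)
n=8: W (go to 3, an L position)
n=9: W (go to 4, an L position)
n=10: W (go to 2, an L position)
From 10, the L positions reachable in one move are: 2.

Remove 8, leaving 2.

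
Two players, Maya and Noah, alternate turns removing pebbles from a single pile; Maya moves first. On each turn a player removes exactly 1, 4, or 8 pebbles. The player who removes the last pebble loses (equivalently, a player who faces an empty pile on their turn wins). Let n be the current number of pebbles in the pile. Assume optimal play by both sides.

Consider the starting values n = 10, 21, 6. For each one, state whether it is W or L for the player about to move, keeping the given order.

10: W, 21: W, 6: L

Build the W/L table. Terminal = W. A non-terminal position is W if it has a move to some L; otherwise it is L.
n=0: no move; the opponent has just taken the last pebble and therefore loses → W
n=1: the only move is to 0(W), a W ⇒ L
n=2: can move to 1, which is L ⇒ W
n=3: the only move is to 2(W), a W ⇒ L
n=4: can move to 3, which is L ⇒ W
n=5: can move to 1, which is L ⇒ W
n=6: moves to 5(W), 2(W); every one is W ⇒ L
n=7: can move to 6, which is L ⇒ W
n=8: moves to 7(W), 4(W), 0(W); every one is W ⇒ L
n=9: can move to 8, which is L ⇒ W
n=10: can move to 6, which is L ⇒ W
n=11: can move to 3, which is L ⇒ W
n=12: can move to 8, which is L ⇒ W
n=13: moves to 12(W), 9(W), 5(W); every one is W ⇒ L
n=14: can move to 13, which is L ⇒ W
n=15: moves to 14(W), 11(W), 7(W); every one is W ⇒ L
n=16: can move to 15, which is L ⇒ W
n=17: can move to 13, which is L ⇒ W
n=18: moves to 17(W), 14(W), 10(W); every one is W ⇒ L
n=19: can move to 18, which is L ⇒ W
n=20: moves to 19(W), 16(W), 12(W); every one is W ⇒ L
n=21: can move to 20, which is L ⇒ W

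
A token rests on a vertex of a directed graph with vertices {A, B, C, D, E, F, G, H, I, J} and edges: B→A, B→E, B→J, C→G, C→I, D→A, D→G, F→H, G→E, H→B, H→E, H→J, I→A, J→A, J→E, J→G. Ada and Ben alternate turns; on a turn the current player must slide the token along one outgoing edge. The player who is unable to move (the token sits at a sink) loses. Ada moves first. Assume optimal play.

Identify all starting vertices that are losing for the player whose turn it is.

Use the standard recursion: the mover loses at a terminal position; elsewhere, the mover wins exactly when some move hands the opponent an L position.
Every edge goes from a vertex to one that appears earlier in the order A, E, G, J, B, H, I, F, D, C, so processing vertices in that order labels each vertex after all of its successors.
A: no outgoing edge → L
E: no outgoing edge → L
G: W (go to E, an L position)
J: W (go to E, an L position)
B: W (go to E, an L position)
H: W (go to E, an L position)
I: W (go to A, an L position)
F: L (sole option H(W) is W)
D: W (go to A, an L position)
C: L (options I(W), G(W) are all W)
The losing starting vertices are exactly the entries labelled L in this table (4 of them).

A, C, E, F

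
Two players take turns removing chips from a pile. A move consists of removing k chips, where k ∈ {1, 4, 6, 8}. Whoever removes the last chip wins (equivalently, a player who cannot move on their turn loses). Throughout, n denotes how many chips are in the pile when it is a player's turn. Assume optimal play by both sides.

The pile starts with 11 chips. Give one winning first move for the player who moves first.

Remove 4, leaving 7.

Work bottom-up. With no move the player to move loses. Otherwise the position is W if at least one move leads to an L position for the opponent, and L if every move leads to a W.
n=0: no move → L
n=1: can move to 0, which is L ⇒ W
n=2: the only move is to 1(W), a W ⇒ L
n=3: can move to 2, which is L ⇒ W
n=4: can move to 0, which is L ⇒ W
n=5: moves to 4(W), 1(W); every one is W ⇒ L
n=6: can move to 5, which is L ⇒ W
n=7: moves to 6(W), 3(W), 1(W); every one is W ⇒ L
n=8: can move to 7, which is L ⇒ W
n=9: can move to 5, which is L ⇒ W
n=10: can move to 2, which is L ⇒ W
n=11: can move to 7, which is L ⇒ W
From 11, the L positions reachable in one move are: 7, 5. Any move reaching one of these is winning.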